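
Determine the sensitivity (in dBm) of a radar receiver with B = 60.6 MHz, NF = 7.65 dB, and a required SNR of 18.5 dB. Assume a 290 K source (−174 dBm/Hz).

Sensitivity = −174 + 10 log₁₀(B) + NF + SNR_min
= −174 + 77.82 + 7.65 + 18.5
= −70.03 dBm → −70.0 dBm

−70.0 dBm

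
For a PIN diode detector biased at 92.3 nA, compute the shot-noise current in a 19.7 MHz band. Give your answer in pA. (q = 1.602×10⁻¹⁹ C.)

763 pA

I_n = √(2qI·B)
2qI·B = 2 × 1.602×10⁻¹⁹ × 9.23×10⁻⁸ × 1.97×10⁷ = 5.83×10⁻¹⁹ A²
I_n = √(5.83×10⁻¹⁹) = 7.63×10⁻¹⁰ A = 763 pA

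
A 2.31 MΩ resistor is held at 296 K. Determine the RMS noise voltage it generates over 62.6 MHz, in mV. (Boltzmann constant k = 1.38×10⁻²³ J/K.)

V_n = √(4kTRB)
4kTRB = 4 × 1.38×10⁻²³ × 296 × 2.31×10⁶ × 6.26×10⁷ = 2.36×10⁻⁶ V²
V_n = √(2.36×10⁻⁶) = 1.54×10⁻³ V = 1.54 mV

1.54 mV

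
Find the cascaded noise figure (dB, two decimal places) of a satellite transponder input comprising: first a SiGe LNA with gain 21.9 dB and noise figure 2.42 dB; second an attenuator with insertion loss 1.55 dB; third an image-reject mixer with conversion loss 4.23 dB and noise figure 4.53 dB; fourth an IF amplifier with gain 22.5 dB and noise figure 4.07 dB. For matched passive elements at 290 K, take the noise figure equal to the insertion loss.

2.56 dB

Convert to linear (a loss of L dB is a gain of −L dB): F_i = 10^(NF_i/10), G_i = 10^(G_i,dB/10)
  Stage 1: F_1 = 10^(2.42/10) = 1.746, G_1 = 10^(21.9/10) = 154.9
  Stage 2: F_2 = 10^(1.55/10) = 1.429, G_2 = 10^(−1.55/10) = 0.6998
  Stage 3: F_3 = 10^(4.53/10) = 2.838, G_3 = 10^(−4.23/10) = 0.3776
  Stage 4: F_4 = 10^(4.07/10) = 2.553, G_4 = 10^(22.5/10) = 177.8
Friis cascade:
  F = 1.746 + (1.429 − 1)/154.9 + (2.838 − 1)/108.4 + (2.553 − 1)/40.93 = 1.803
NF = 10 log₁₀(1.803) = 2.56 dB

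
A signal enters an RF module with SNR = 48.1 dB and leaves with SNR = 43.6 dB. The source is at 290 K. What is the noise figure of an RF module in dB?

4.5 dB

NF (dB) = SNR_in(dB) − SNR_out(dB) when the source is at T₀
NF = 48.1 − 43.6 = 4.5 dB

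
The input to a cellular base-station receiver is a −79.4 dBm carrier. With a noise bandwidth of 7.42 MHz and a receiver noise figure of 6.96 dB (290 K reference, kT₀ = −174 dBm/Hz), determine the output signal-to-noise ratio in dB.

18.9 dB

Noise floor: N = −174 + 10 log₁₀(B) + NF
10 log₁₀(7.42×10⁶) = 68.7 dB
N = −174 + 68.7 + 6.96 = −98.34 dBm
SNR = P_sig − N = −79.4 − (−98.34) = 18.94 dB → 18.9 dB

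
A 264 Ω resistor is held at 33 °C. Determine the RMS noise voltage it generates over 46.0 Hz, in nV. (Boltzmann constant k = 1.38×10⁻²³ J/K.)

T = 33 °C + 273.15 = 306.15 K
V_n = √(4kTRB)
4kTRB = 4 × 1.38×10⁻²³ × 306.15 × 2.64×10² × 4.60×10¹ = 2.05×10⁻¹⁶ V²
V_n = √(2.05×10⁻¹⁶) = 1.43×10⁻⁸ V = 14.3 nV

14.3 nV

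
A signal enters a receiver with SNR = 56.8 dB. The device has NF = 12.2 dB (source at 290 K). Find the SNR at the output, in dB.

44.6 dB

By definition F = SNR_in/SNR_out, so in dB: SNR_out = SNR_in − NF
SNR_out = 56.8 − 12.2 = 44.6 dB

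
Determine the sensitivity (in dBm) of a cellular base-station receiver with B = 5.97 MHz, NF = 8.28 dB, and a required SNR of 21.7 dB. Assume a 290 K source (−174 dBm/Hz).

Sensitivity = −174 + 10 log₁₀(B) + NF + SNR_min
= −174 + 67.76 + 8.28 + 21.7
= −76.26 dBm → −76.3 dBm

−76.3 dBm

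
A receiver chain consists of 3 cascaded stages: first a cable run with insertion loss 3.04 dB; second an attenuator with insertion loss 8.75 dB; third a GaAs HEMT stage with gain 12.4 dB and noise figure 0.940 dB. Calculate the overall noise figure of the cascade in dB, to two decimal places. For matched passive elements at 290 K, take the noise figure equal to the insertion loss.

Convert to linear (a loss of L dB is a gain of −L dB): F_i = 10^(NF_i/10), G_i = 10^(G_i,dB/10)
  Stage 1: F_1 = 10^(3.04/10) = 2.014, G_1 = 10^(−3.04/10) = 0.4966
  Stage 2: F_2 = 10^(8.75/10) = 7.499, G_2 = 10^(−8.75/10) = 0.1334
  Stage 3: F_3 = 10^(0.940/10) = 1.242, G_3 = 10^(12.4/10) = 17.38
Friis cascade:
  F = 2.014 + (7.499 − 1)/0.4966 + (1.242 − 1)/0.06622 = 18.75
NF = 10 log₁₀(18.75) = 12.73 dB

12.73 dB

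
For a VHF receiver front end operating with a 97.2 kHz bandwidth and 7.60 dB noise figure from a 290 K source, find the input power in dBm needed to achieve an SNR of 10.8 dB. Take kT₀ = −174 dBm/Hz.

Sensitivity = −174 + 10 log₁₀(B) + NF + SNR_min
= −174 + 49.88 + 7.60 + 10.8
= −105.72 dBm → −105.7 dBm

−105.7 dBm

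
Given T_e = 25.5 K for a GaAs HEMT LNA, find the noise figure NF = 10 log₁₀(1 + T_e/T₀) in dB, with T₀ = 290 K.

F = 1 + T_e/T₀ = 1 + 25.5/290 = 1.08793
NF = 10 log₁₀(1.08793) = 0.366 dB

0.366 dB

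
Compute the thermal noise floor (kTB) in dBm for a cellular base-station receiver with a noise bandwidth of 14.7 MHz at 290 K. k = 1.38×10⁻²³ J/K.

−102.3 dBm

P_n = kTB = 1.38×10⁻²³ × 290 × 1.47×10⁷ = 5.88×10⁻¹⁴ W
In dBm: 10 log₁₀(5.88×10⁻¹⁴ / 10⁻³) = −102.3 dBm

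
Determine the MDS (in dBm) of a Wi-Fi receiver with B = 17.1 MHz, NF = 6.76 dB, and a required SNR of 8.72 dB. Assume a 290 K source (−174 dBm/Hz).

−86.2 dBm

Sensitivity = −174 + 10 log₁₀(B) + NF + SNR_min
= −174 + 72.33 + 6.76 + 8.72
= −86.19 dBm → −86.2 dBm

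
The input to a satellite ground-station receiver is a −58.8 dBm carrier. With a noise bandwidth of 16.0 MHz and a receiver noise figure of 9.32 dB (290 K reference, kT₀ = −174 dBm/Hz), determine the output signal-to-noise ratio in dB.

33.8 dB

Noise floor: N = −174 + 10 log₁₀(B) + NF
10 log₁₀(1.60×10⁷) = 72.04 dB
N = −174 + 72.04 + 9.32 = −92.64 dBm
SNR = P_sig − N = −58.8 − (−92.64) = 33.84 dB → 33.8 dB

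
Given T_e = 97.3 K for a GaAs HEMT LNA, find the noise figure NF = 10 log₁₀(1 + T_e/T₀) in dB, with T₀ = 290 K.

F = 1 + T_e/T₀ = 1 + 97.3/290 = 1.33552
NF = 10 log₁₀(1.33552) = 1.26 dB

1.26 dB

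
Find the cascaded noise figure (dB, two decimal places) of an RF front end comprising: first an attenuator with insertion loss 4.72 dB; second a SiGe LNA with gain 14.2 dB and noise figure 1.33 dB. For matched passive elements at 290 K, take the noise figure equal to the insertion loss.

Convert to linear (a loss of L dB is a gain of −L dB): F_i = 10^(NF_i/10), G_i = 10^(G_i,dB/10)
  Stage 1: F_1 = 10^(4.72/10) = 2.965, G_1 = 10^(−4.72/10) = 0.3373
  Stage 2: F_2 = 10^(1.33/10) = 1.358, G_2 = 10^(14.2/10) = 26.30
Friis cascade:
  F = 2.965 + (1.358 − 1)/0.3373 = 4.027
NF = 10 log₁₀(4.027) = 6.05 dB

6.05 dB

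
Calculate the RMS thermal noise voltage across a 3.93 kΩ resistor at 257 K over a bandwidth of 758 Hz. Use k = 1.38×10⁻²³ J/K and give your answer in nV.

206 nV

V_n = √(4kTRB)
4kTRB = 4 × 1.38×10⁻²³ × 257 × 3.93×10³ × 7.58×10² = 4.23×10⁻¹⁴ V²
V_n = √(4.23×10⁻¹⁴) = 2.06×10⁻⁷ V = 206 nV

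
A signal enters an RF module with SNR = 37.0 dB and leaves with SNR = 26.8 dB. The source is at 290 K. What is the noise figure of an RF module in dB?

10.2 dB

NF (dB) = SNR_in(dB) − SNR_out(dB) when the source is at T₀
NF = 37.0 − 26.8 = 10.2 dB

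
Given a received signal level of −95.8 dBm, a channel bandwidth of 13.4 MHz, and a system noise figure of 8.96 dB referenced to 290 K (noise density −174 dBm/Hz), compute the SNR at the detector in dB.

Noise floor: N = −174 + 10 log₁₀(B) + NF
10 log₁₀(1.34×10⁷) = 71.27 dB
N = −174 + 71.27 + 8.96 = −93.77 dBm
SNR = P_sig − N = −95.8 − (−93.77) = −2.03 dB → −2.0 dB

−2.0 dB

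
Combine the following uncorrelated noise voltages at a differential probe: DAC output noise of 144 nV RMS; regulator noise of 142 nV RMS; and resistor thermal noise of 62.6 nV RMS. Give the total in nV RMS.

212 nV

Uncorrelated sources add in power (mean-square): V_tot = √(ΣV_i²)
V_tot = √[(1.44×10⁻⁷)² + (1.42×10⁻⁷)² + (6.26×10⁻⁸)²] = 2.12×10⁻⁷ V = 212 nV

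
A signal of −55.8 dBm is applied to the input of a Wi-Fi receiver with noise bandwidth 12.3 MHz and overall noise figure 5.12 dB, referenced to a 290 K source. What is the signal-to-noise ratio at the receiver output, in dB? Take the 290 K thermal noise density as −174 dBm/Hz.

Noise floor: N = −174 + 10 log₁₀(B) + NF
10 log₁₀(1.23×10⁷) = 70.9 dB
N = −174 + 70.9 + 5.12 = −97.98 dBm
SNR = P_sig − N = −55.8 − (−97.98) = 42.18 dB → 42.2 dB

42.2 dB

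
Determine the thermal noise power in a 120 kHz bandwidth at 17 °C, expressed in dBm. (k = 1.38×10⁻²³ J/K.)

−123.2 dBm

T = 17 °C + 273.15 = 290.15 K
P_n = kTB = 1.38×10⁻²³ × 290.15 × 1.20×10⁵ = 4.80×10⁻¹⁶ W
In dBm: 10 log₁₀(4.80×10⁻¹⁶ / 10⁻³) = −123.2 dBm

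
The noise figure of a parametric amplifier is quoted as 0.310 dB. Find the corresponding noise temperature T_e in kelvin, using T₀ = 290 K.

F = 10^(0.310/10) = 1.07399
T_e = (F − 1)·T₀ = (1.07399 − 1) × 290 = 21.5 K

21.5 K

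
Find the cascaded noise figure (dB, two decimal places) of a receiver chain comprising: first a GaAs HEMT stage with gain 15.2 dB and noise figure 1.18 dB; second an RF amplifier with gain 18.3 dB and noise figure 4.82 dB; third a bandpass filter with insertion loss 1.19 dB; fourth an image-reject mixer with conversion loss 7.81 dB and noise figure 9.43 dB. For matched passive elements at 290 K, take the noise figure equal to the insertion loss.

1.39 dB

Convert to linear (a loss of L dB is a gain of −L dB): F_i = 10^(NF_i/10), G_i = 10^(G_i,dB/10)
  Stage 1: F_1 = 10^(1.18/10) = 1.312, G_1 = 10^(15.2/10) = 33.11
  Stage 2: F_2 = 10^(4.82/10) = 3.034, G_2 = 10^(18.3/10) = 67.61
  Stage 3: F_3 = 10^(1.19/10) = 1.315, G_3 = 10^(−1.19/10) = 0.7603
  Stage 4: F_4 = 10^(9.43/10) = 8.770, G_4 = 10^(−7.81/10) = 0.1656
Friis cascade:
  F = 1.312 + (3.034 − 1)/33.11 + (1.315 − 1)/2239 + (8.770 − 1)/1702 = 1.378
NF = 10 log₁₀(1.378) = 1.39 dB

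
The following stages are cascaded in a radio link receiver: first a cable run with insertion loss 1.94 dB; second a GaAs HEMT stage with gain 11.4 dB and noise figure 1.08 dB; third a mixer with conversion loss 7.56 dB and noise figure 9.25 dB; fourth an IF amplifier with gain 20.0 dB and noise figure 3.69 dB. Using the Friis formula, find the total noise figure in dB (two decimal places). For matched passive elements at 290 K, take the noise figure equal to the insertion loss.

Convert to linear (a loss of L dB is a gain of −L dB): F_i = 10^(NF_i/10), G_i = 10^(G_i,dB/10)
  Stage 1: F_1 = 10^(1.94/10) = 1.563, G_1 = 10^(−1.94/10) = 0.6397
  Stage 2: F_2 = 10^(1.08/10) = 1.282, G_2 = 10^(11.4/10) = 13.80
  Stage 3: F_3 = 10^(9.25/10) = 8.414, G_3 = 10^(−7.56/10) = 0.1754
  Stage 4: F_4 = 10^(3.69/10) = 2.339, G_4 = 10^(20.0/10) = 100.0
Friis cascade:
  F = 1.563 + (1.282 − 1)/0.6397 + (8.414 − 1)/8.831 + (2.339 − 1)/1.549 = 3.708
NF = 10 log₁₀(3.708) = 5.69 dB

5.69 dB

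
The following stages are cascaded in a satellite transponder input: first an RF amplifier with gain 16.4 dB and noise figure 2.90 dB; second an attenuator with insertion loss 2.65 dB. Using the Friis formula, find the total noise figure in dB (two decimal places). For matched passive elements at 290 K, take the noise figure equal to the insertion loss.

2.94 dB

Convert to linear (a loss of L dB is a gain of −L dB): F_i = 10^(NF_i/10), G_i = 10^(G_i,dB/10)
  Stage 1: F_1 = 10^(2.90/10) = 1.950, G_1 = 10^(16.4/10) = 43.65
  Stage 2: F_2 = 10^(2.65/10) = 1.841, G_2 = 10^(−2.65/10) = 0.5433
Friis cascade:
  F = 1.950 + (1.841 − 1)/43.65 = 1.969
NF = 10 log₁₀(1.969) = 2.94 dB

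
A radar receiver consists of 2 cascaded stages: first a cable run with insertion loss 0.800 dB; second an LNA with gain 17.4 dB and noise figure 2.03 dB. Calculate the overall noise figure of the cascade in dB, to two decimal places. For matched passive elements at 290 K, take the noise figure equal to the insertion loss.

2.83 dB

Convert to linear (a loss of L dB is a gain of −L dB): F_i = 10^(NF_i/10), G_i = 10^(G_i,dB/10)
  Stage 1: F_1 = 10^(0.800/10) = 1.202, G_1 = 10^(−0.800/10) = 0.8318
  Stage 2: F_2 = 10^(2.03/10) = 1.596, G_2 = 10^(17.4/10) = 54.95
Friis cascade:
  F = 1.202 + (1.596 − 1)/0.8318 = 1.919
NF = 10 log₁₀(1.919) = 2.83 dB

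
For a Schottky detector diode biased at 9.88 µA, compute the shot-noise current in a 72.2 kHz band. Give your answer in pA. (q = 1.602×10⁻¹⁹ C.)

478 pA

I_n = √(2qI·B)
2qI·B = 2 × 1.602×10⁻¹⁹ × 9.88×10⁻⁶ × 7.22×10⁴ = 2.29×10⁻¹⁹ A²
I_n = √(2.29×10⁻¹⁹) = 4.78×10⁻¹⁰ A = 478 pA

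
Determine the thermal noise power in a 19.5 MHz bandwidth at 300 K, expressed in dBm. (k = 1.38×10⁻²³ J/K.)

P_n = kTB = 1.38×10⁻²³ × 300 × 1.95×10⁷ = 8.07×10⁻¹⁴ W
In dBm: 10 log₁₀(8.07×10⁻¹⁴ / 10⁻³) = −100.9 dBm

−100.9 dBm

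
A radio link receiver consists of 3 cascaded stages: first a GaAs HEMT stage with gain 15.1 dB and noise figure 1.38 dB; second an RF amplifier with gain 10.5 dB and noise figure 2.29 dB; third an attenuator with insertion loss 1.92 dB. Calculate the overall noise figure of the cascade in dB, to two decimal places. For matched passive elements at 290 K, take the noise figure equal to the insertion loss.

Convert to linear (a loss of L dB is a gain of −L dB): F_i = 10^(NF_i/10), G_i = 10^(G_i,dB/10)
  Stage 1: F_1 = 10^(1.38/10) = 1.374, G_1 = 10^(15.1/10) = 32.36
  Stage 2: F_2 = 10^(2.29/10) = 1.694, G_2 = 10^(10.5/10) = 11.22
  Stage 3: F_3 = 10^(1.92/10) = 1.556, G_3 = 10^(−1.92/10) = 0.6427
Friis cascade:
  F = 1.374 + (1.694 − 1)/32.36 + (1.556 − 1)/363.1 = 1.397
NF = 10 log₁₀(1.397) = 1.45 dB

1.45 dB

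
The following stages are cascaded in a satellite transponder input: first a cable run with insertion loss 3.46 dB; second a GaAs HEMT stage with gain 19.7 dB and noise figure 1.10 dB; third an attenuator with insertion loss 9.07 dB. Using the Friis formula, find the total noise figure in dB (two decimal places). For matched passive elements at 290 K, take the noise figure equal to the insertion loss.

4.81 dB

Convert to linear (a loss of L dB is a gain of −L dB): F_i = 10^(NF_i/10), G_i = 10^(G_i,dB/10)
  Stage 1: F_1 = 10^(3.46/10) = 2.218, G_1 = 10^(−3.46/10) = 0.4508
  Stage 2: F_2 = 10^(1.10/10) = 1.288, G_2 = 10^(19.7/10) = 93.33
  Stage 3: F_3 = 10^(9.07/10) = 8.072, G_3 = 10^(−9.07/10) = 0.1239
Friis cascade:
  F = 2.218 + (1.288 − 1)/0.4508 + (8.072 − 1)/42.07 = 3.026
NF = 10 log₁₀(3.026) = 4.81 dB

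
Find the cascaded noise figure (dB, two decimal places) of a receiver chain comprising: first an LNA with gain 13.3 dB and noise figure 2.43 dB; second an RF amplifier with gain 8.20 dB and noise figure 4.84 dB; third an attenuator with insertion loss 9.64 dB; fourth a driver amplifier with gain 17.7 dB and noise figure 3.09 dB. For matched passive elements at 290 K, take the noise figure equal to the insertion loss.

Convert to linear (a loss of L dB is a gain of −L dB): F_i = 10^(NF_i/10), G_i = 10^(G_i,dB/10)
  Stage 1: F_1 = 10^(2.43/10) = 1.750, G_1 = 10^(13.3/10) = 21.38
  Stage 2: F_2 = 10^(4.84/10) = 3.048, G_2 = 10^(8.20/10) = 6.607
  Stage 3: F_3 = 10^(9.64/10) = 9.204, G_3 = 10^(−9.64/10) = 0.1086
  Stage 4: F_4 = 10^(3.09/10) = 2.037, G_4 = 10^(17.7/10) = 58.88
Friis cascade:
  F = 1.750 + (3.048 − 1)/21.38 + (9.204 − 1)/141.3 + (2.037 − 1)/15.35 = 1.971
NF = 10 log₁₀(1.971) = 2.95 dB

2.95 dB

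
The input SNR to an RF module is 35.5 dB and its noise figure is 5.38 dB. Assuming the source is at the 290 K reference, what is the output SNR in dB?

30.12 dB

By definition F = SNR_in/SNR_out, so in dB: SNR_out = SNR_in − NF
SNR_out = 35.5 − 5.38 = 30.12 dB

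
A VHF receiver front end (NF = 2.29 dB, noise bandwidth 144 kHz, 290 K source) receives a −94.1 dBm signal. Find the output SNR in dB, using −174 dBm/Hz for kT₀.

Noise floor: N = −174 + 10 log₁₀(B) + NF
10 log₁₀(1.44×10⁵) = 51.58 dB
N = −174 + 51.58 + 2.29 = −120.13 dBm
SNR = P_sig − N = −94.1 − (−120.13) = 26.03 dB → 26.0 dB

26.0 dB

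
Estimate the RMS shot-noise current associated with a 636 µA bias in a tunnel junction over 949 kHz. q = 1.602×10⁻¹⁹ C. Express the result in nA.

I_n = √(2qI·B)
2qI·B = 2 × 1.602×10⁻¹⁹ × 6.36×10⁻⁴ × 9.49×10⁵ = 1.93×10⁻¹⁶ A²
I_n = √(1.93×10⁻¹⁶) = 1.39×10⁻⁸ A = 13.9 nA

13.9 nA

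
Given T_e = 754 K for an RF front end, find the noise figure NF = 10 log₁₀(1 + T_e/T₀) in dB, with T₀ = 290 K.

F = 1 + T_e/T₀ = 1 + 754/290 = 3.6
NF = 10 log₁₀(3.6) = 5.56 dB

5.56 dB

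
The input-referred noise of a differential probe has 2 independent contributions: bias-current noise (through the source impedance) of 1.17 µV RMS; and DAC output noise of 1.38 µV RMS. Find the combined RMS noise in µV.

Uncorrelated sources add in power (mean-square): V_tot = √(ΣV_i²)
V_tot = √[(1.17×10⁻⁶)² + (1.38×10⁻⁶)²] = 1.81×10⁻⁶ V = 1.81 µV

1.81 µV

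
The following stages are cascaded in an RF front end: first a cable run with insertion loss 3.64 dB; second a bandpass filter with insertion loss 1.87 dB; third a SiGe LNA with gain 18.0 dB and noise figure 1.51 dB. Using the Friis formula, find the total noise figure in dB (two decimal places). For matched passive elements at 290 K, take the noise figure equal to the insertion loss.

7.02 dB

Convert to linear (a loss of L dB is a gain of −L dB): F_i = 10^(NF_i/10), G_i = 10^(G_i,dB/10)
  Stage 1: F_1 = 10^(3.64/10) = 2.312, G_1 = 10^(−3.64/10) = 0.4325
  Stage 2: F_2 = 10^(1.87/10) = 1.538, G_2 = 10^(−1.87/10) = 0.6501
  Stage 3: F_3 = 10^(1.51/10) = 1.416, G_3 = 10^(18.0/10) = 63.10
Friis cascade:
  F = 2.312 + (1.538 − 1)/0.4325 + (1.416 − 1)/0.2812 = 5.035
NF = 10 log₁₀(5.035) = 7.02 dB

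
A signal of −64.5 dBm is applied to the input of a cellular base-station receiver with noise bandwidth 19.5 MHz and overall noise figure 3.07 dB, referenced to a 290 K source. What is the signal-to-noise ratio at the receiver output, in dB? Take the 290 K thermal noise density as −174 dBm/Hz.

Noise floor: N = −174 + 10 log₁₀(B) + NF
10 log₁₀(1.95×10⁷) = 72.9 dB
N = −174 + 72.9 + 3.07 = −98.03 dBm
SNR = P_sig − N = −64.5 − (−98.03) = 33.53 dB → 33.5 dB

33.5 dB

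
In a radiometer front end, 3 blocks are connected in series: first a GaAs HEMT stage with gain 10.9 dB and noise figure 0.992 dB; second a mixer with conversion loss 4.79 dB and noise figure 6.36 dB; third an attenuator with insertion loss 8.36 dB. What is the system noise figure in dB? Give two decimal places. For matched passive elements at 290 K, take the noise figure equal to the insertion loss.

Convert to linear (a loss of L dB is a gain of −L dB): F_i = 10^(NF_i/10), G_i = 10^(G_i,dB/10)
  Stage 1: F_1 = 10^(0.992/10) = 1.257, G_1 = 10^(10.9/10) = 12.30
  Stage 2: F_2 = 10^(6.36/10) = 4.325, G_2 = 10^(−4.79/10) = 0.3319
  Stage 3: F_3 = 10^(8.36/10) = 6.855, G_3 = 10^(−8.36/10) = 0.1459
Friis cascade:
  F = 1.257 + (4.325 − 1)/12.30 + (6.855 − 1)/4.083 = 2.961
NF = 10 log₁₀(2.961) = 4.71 dB

4.71 dB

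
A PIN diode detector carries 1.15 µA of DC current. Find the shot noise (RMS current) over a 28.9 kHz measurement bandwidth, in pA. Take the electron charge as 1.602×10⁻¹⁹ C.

I_n = √(2qI·B)
2qI·B = 2 × 1.602×10⁻¹⁹ × 1.15×10⁻⁶ × 2.89×10⁴ = 1.06×10⁻²⁰ A²
I_n = √(1.06×10⁻²⁰) = 1.03×10⁻¹⁰ A = 103 pA

103 pA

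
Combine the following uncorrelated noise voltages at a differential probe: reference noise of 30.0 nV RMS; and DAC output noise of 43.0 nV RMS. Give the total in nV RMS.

Uncorrelated sources add in power (mean-square): V_tot = √(ΣV_i²)
V_tot = √[(3.00×10⁻⁸)² + (4.30×10⁻⁸)²] = 5.24×10⁻⁸ V = 52.4 nV

52.4 nV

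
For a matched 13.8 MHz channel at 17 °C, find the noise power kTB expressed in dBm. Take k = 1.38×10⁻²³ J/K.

−102.6 dBm

T = 17 °C + 273.15 = 290.15 K
P_n = kTB = 1.38×10⁻²³ × 290.15 × 1.38×10⁷ = 5.53×10⁻¹⁴ W
In dBm: 10 log₁₀(5.53×10⁻¹⁴ / 10⁻³) = −102.6 dBm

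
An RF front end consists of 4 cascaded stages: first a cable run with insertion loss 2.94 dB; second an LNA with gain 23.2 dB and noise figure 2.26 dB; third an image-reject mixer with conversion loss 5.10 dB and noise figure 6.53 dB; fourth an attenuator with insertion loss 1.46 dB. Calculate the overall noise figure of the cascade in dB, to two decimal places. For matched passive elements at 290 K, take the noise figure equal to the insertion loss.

5.26 dB

Convert to linear (a loss of L dB is a gain of −L dB): F_i = 10^(NF_i/10), G_i = 10^(G_i,dB/10)
  Stage 1: F_1 = 10^(2.94/10) = 1.968, G_1 = 10^(−2.94/10) = 0.5082
  Stage 2: F_2 = 10^(2.26/10) = 1.683, G_2 = 10^(23.2/10) = 208.9
  Stage 3: F_3 = 10^(6.53/10) = 4.498, G_3 = 10^(−5.10/10) = 0.3090
  Stage 4: F_4 = 10^(1.46/10) = 1.400, G_4 = 10^(−1.46/10) = 0.7145
Friis cascade:
  F = 1.968 + (1.683 − 1)/0.5082 + (4.498 − 1)/106.2 + (1.400 − 1)/32.81 = 3.356
NF = 10 log₁₀(3.356) = 5.26 dB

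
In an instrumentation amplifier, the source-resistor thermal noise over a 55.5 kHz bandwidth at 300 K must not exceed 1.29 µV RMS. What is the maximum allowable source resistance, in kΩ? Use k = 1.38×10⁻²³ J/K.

1.81 kΩ

Johnson–Nyquist: V_n = √(4kTRB) ⇒ R = V_n² / (4kTB)
4kTB = 4 × 1.38×10⁻²³ × 300 × 5.55×10⁴ = 9.19×10⁻¹⁶
R = (1.29×10⁻⁶)² / 9.19×10⁻¹⁶ = 1.81×10³ Ω = 1.81 kΩ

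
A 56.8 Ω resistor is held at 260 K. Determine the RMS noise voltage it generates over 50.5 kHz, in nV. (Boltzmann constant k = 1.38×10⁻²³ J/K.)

203 nV

V_n = √(4kTRB)
4kTRB = 4 × 1.38×10⁻²³ × 260 × 5.68×10¹ × 5.05×10⁴ = 4.12×10⁻¹⁴ V²
V_n = √(4.12×10⁻¹⁴) = 2.03×10⁻⁷ V = 203 nV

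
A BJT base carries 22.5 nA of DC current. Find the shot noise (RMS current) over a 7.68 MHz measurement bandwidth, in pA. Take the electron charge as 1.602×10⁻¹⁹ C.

I_n = √(2qI·B)
2qI·B = 2 × 1.602×10⁻¹⁹ × 2.25×10⁻⁸ × 7.68×10⁶ = 5.54×10⁻²⁰ A²
I_n = √(5.54×10⁻²⁰) = 2.35×10⁻¹⁰ A = 235 pA

235 pA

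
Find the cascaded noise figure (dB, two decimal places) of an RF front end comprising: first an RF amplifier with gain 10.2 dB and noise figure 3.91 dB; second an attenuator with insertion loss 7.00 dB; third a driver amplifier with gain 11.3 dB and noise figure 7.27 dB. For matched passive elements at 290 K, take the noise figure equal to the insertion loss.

6.92 dB

Convert to linear (a loss of L dB is a gain of −L dB): F_i = 10^(NF_i/10), G_i = 10^(G_i,dB/10)
  Stage 1: F_1 = 10^(3.91/10) = 2.460, G_1 = 10^(10.2/10) = 10.47
  Stage 2: F_2 = 10^(7.00/10) = 5.012, G_2 = 10^(−7.00/10) = 0.1995
  Stage 3: F_3 = 10^(7.27/10) = 5.333, G_3 = 10^(11.3/10) = 13.49
Friis cascade:
  F = 2.460 + (5.012 − 1)/10.47 + (5.333 − 1)/2.089 = 4.918
NF = 10 log₁₀(4.918) = 6.92 dB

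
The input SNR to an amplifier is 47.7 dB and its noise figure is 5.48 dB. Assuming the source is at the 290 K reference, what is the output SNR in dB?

By definition F = SNR_in/SNR_out, so in dB: SNR_out = SNR_in − NF
SNR_out = 47.7 − 5.48 = 42.22 dB

42.22 dB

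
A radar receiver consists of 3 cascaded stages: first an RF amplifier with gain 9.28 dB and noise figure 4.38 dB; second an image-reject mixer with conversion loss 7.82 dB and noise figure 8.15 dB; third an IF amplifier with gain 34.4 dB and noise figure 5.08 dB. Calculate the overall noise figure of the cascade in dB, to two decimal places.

Convert to linear (a loss of L dB is a gain of −L dB): F_i = 10^(NF_i/10), G_i = 10^(G_i,dB/10)
  Stage 1: F_1 = 10^(4.38/10) = 2.742, G_1 = 10^(9.28/10) = 8.472
  Stage 2: F_2 = 10^(8.15/10) = 6.531, G_2 = 10^(−7.82/10) = 0.1652
  Stage 3: F_3 = 10^(5.08/10) = 3.221, G_3 = 10^(34.4/10) = 2754
Friis cascade:
  F = 2.742 + (6.531 − 1)/8.472 + (3.221 − 1)/1.400 = 4.981
NF = 10 log₁₀(4.981) = 6.97 dB

6.97 dB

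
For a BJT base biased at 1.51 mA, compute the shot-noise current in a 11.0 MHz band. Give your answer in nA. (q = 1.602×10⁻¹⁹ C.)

I_n = √(2qI·B)
2qI·B = 2 × 1.602×10⁻¹⁹ × 1.51×10⁻³ × 1.10×10⁷ = 5.32×10⁻¹⁵ A²
I_n = √(5.32×10⁻¹⁵) = 7.30×10⁻⁸ A = 73.0 nA

73.0 nA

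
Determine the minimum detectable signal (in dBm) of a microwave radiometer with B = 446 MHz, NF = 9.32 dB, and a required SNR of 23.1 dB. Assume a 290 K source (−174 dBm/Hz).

−55.1 dBm

Sensitivity = −174 + 10 log₁₀(B) + NF + SNR_min
= −174 + 86.49 + 9.32 + 23.1
= −55.09 dBm → −55.1 dBm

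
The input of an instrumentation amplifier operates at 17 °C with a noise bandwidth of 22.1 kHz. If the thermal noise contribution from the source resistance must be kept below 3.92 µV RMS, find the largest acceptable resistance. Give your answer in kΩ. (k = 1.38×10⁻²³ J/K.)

T = 17 °C + 273.15 = 290.15 K
Johnson–Nyquist: V_n = √(4kTRB) ⇒ R = V_n² / (4kTB)
4kTB = 4 × 1.38×10⁻²³ × 290.15 × 2.21×10⁴ = 3.54×10⁻¹⁶
R = (3.92×10⁻⁶)² / 3.54×10⁻¹⁶ = 4.34×10⁴ Ω = 43.4 kΩ

43.4 kΩ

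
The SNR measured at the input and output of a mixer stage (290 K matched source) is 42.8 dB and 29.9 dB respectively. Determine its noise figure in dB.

12.9 dB

NF (dB) = SNR_in(dB) − SNR_out(dB) when the source is at T₀
NF = 42.8 − 29.9 = 12.9 dB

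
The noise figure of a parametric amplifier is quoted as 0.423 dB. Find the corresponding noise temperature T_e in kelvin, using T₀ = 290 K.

29.7 K

F = 10^(0.423/10) = 1.1023
T_e = (F − 1)·T₀ = (1.1023 − 1) × 290 = 29.7 K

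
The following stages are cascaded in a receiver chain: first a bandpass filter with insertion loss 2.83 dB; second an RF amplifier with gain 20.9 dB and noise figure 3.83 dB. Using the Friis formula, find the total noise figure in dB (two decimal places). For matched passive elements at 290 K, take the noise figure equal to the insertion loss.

6.66 dB

Convert to linear (a loss of L dB is a gain of −L dB): F_i = 10^(NF_i/10), G_i = 10^(G_i,dB/10)
  Stage 1: F_1 = 10^(2.83/10) = 1.919, G_1 = 10^(−2.83/10) = 0.5212
  Stage 2: F_2 = 10^(3.83/10) = 2.415, G_2 = 10^(20.9/10) = 123.0
Friis cascade:
  F = 1.919 + (2.415 − 1)/0.5212 = 4.634
NF = 10 log₁₀(4.634) = 6.66 dB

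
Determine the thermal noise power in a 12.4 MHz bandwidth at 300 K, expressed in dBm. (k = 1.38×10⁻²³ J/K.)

−102.9 dBm

P_n = kTB = 1.38×10⁻²³ × 300 × 1.24×10⁷ = 5.13×10⁻¹⁴ W
In dBm: 10 log₁₀(5.13×10⁻¹⁴ / 10⁻³) = −102.9 dBm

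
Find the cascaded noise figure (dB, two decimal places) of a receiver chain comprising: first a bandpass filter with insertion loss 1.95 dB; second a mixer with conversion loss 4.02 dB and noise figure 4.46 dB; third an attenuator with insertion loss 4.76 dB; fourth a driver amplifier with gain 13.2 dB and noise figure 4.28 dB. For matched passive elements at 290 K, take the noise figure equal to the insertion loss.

15.07 dB

Convert to linear (a loss of L dB is a gain of −L dB): F_i = 10^(NF_i/10), G_i = 10^(G_i,dB/10)
  Stage 1: F_1 = 10^(1.95/10) = 1.567, G_1 = 10^(−1.95/10) = 0.6383
  Stage 2: F_2 = 10^(4.46/10) = 2.793, G_2 = 10^(−4.02/10) = 0.3963
  Stage 3: F_3 = 10^(4.76/10) = 2.992, G_3 = 10^(−4.76/10) = 0.3342
  Stage 4: F_4 = 10^(4.28/10) = 2.679, G_4 = 10^(13.2/10) = 20.89
Friis cascade:
  F = 1.567 + (2.793 − 1)/0.6383 + (2.992 − 1)/0.2529 + (2.679 − 1)/0.08453 = 32.12
NF = 10 log₁₀(32.12) = 15.07 dB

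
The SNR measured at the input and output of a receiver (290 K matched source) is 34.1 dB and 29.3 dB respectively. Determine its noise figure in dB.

4.8 dB

NF (dB) = SNR_in(dB) − SNR_out(dB) when the source is at T₀
NF = 34.1 − 29.3 = 4.8 dB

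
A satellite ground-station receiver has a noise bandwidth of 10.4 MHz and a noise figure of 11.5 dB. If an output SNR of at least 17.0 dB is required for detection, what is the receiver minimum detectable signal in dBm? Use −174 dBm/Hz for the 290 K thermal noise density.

−75.3 dBm

Sensitivity = −174 + 10 log₁₀(B) + NF + SNR_min
= −174 + 70.17 + 11.5 + 17.0
= −75.33 dBm → −75.3 dBm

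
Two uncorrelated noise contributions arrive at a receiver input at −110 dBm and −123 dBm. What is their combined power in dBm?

−109.8 dBm

Convert to linear, add, convert back:
P₁ = 1.00×10⁻¹⁴ W, P₂ = 5.01×10⁻¹⁶ W
P_tot = 1.05×10⁻¹⁴ W → 10 log₁₀(P_tot / 10⁻³) = −109.8 dBm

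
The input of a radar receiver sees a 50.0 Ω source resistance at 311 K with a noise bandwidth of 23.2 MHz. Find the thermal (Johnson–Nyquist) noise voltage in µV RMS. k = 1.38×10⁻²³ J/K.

4.46 µV

V_n = √(4kTRB)
4kTRB = 4 × 1.38×10⁻²³ × 311 × 5.00×10¹ × 2.32×10⁷ = 1.99×10⁻¹¹ V²
V_n = √(1.99×10⁻¹¹) = 4.46×10⁻⁶ V = 4.46 µV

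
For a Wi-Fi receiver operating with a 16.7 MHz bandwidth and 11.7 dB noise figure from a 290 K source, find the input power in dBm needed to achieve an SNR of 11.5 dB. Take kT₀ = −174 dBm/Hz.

Sensitivity = −174 + 10 log₁₀(B) + NF + SNR_min
= −174 + 72.23 + 11.7 + 11.5
= −78.57 dBm → −78.6 dBm

−78.6 dBm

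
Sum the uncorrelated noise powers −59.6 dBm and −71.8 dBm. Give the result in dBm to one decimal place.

Convert to linear, add, convert back:
P₁ = 1.10×10⁻⁹ W, P₂ = 6.61×10⁻¹¹ W
P_tot = 1.16×10⁻⁹ W → 10 log₁₀(P_tot / 10⁻³) = −59.3 dBm

−59.3 dBm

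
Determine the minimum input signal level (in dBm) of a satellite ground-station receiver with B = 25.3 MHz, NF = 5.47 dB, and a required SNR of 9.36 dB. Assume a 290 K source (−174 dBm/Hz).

−85.1 dBm

Sensitivity = −174 + 10 log₁₀(B) + NF + SNR_min
= −174 + 74.03 + 5.47 + 9.36
= −85.14 dBm → −85.1 dBm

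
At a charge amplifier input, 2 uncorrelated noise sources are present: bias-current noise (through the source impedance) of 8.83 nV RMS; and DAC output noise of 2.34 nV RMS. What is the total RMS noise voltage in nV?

9.13 nV

Uncorrelated sources add in power (mean-square): V_tot = √(ΣV_i²)
V_tot = √[(8.83×10⁻⁹)² + (2.34×10⁻⁹)²] = 9.13×10⁻⁹ V = 9.13 nV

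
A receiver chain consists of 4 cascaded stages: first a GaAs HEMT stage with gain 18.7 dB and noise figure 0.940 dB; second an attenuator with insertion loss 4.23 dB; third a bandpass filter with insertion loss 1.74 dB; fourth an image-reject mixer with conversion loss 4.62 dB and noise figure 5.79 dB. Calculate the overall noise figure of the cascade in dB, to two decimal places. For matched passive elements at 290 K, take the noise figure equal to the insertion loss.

Convert to linear (a loss of L dB is a gain of −L dB): F_i = 10^(NF_i/10), G_i = 10^(G_i,dB/10)
  Stage 1: F_1 = 10^(0.940/10) = 1.242, G_1 = 10^(18.7/10) = 74.13
  Stage 2: F_2 = 10^(4.23/10) = 2.649, G_2 = 10^(−4.23/10) = 0.3776
  Stage 3: F_3 = 10^(1.74/10) = 1.493, G_3 = 10^(−1.74/10) = 0.6699
  Stage 4: F_4 = 10^(5.79/10) = 3.793, G_4 = 10^(−4.62/10) = 0.3451
Friis cascade:
  F = 1.242 + (2.649 − 1)/74.13 + (1.493 − 1)/27.99 + (3.793 − 1)/18.75 = 1.430
NF = 10 log₁₀(1.430) = 1.55 dB

1.55 dB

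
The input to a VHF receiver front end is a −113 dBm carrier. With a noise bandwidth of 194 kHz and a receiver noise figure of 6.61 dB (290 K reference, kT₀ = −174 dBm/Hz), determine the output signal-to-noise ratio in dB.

1.5 dB

Noise floor: N = −174 + 10 log₁₀(B) + NF
10 log₁₀(1.94×10⁵) = 52.88 dB
N = −174 + 52.88 + 6.61 = −114.51 dBm
SNR = P_sig − N = −113 − (−114.51) = 1.51 dB → 1.5 dB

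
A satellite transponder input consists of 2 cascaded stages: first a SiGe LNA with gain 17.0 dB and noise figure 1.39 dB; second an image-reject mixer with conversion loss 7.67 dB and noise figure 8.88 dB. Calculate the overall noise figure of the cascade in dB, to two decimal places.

Convert to linear (a loss of L dB is a gain of −L dB): F_i = 10^(NF_i/10), G_i = 10^(G_i,dB/10)
  Stage 1: F_1 = 10^(1.39/10) = 1.377, G_1 = 10^(17.0/10) = 50.12
  Stage 2: F_2 = 10^(8.88/10) = 7.727, G_2 = 10^(−7.67/10) = 0.1710
Friis cascade:
  F = 1.377 + (7.727 − 1)/50.12 = 1.511
NF = 10 log₁₀(1.511) = 1.79 dB

1.79 dB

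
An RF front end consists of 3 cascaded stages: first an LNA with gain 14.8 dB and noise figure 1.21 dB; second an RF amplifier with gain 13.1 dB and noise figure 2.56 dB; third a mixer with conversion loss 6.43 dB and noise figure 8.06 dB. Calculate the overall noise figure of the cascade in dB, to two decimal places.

Convert to linear (a loss of L dB is a gain of −L dB): F_i = 10^(NF_i/10), G_i = 10^(G_i,dB/10)
  Stage 1: F_1 = 10^(1.21/10) = 1.321, G_1 = 10^(14.8/10) = 30.20
  Stage 2: F_2 = 10^(2.56/10) = 1.803, G_2 = 10^(13.1/10) = 20.42
  Stage 3: F_3 = 10^(8.06/10) = 6.397, G_3 = 10^(−6.43/10) = 0.2275
Friis cascade:
  F = 1.321 + (1.803 − 1)/30.20 + (6.397 − 1)/616.6 = 1.357
NF = 10 log₁₀(1.357) = 1.32 dB

1.32 dB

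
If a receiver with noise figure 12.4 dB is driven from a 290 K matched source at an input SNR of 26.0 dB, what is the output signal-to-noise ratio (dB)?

13.6 dB

By definition F = SNR_in/SNR_out, so in dB: SNR_out = SNR_in − NF
SNR_out = 26.0 − 12.4 = 13.6 dB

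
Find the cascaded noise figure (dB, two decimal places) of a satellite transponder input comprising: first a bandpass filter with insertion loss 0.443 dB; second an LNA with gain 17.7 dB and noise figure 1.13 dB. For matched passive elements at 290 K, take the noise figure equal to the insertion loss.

Convert to linear (a loss of L dB is a gain of −L dB): F_i = 10^(NF_i/10), G_i = 10^(G_i,dB/10)
  Stage 1: F_1 = 10^(0.443/10) = 1.107, G_1 = 10^(−0.443/10) = 0.9030
  Stage 2: F_2 = 10^(1.13/10) = 1.297, G_2 = 10^(17.7/10) = 58.88
Friis cascade:
  F = 1.107 + (1.297 − 1)/0.9030 = 1.436
NF = 10 log₁₀(1.436) = 1.57 dB

1.57 dB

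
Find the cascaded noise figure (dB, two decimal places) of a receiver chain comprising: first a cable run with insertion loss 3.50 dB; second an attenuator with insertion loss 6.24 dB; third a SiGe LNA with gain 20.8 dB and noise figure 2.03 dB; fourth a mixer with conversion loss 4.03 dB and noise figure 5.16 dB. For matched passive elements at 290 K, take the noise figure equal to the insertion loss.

Convert to linear (a loss of L dB is a gain of −L dB): F_i = 10^(NF_i/10), G_i = 10^(G_i,dB/10)
  Stage 1: F_1 = 10^(3.50/10) = 2.239, G_1 = 10^(−3.50/10) = 0.4467
  Stage 2: F_2 = 10^(6.24/10) = 4.207, G_2 = 10^(−6.24/10) = 0.2377
  Stage 3: F_3 = 10^(2.03/10) = 1.596, G_3 = 10^(20.8/10) = 120.2
  Stage 4: F_4 = 10^(5.16/10) = 3.281, G_4 = 10^(−4.03/10) = 0.3954
Friis cascade:
  F = 2.239 + (4.207 − 1)/0.4467 + (1.596 − 1)/0.1062 + (3.281 − 1)/12.76 = 15.21
NF = 10 log₁₀(15.21) = 11.82 dB

11.82 dB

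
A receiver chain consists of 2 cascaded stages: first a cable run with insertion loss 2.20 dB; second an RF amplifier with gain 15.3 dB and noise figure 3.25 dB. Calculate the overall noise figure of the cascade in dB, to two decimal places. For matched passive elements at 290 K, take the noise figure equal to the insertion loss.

5.45 dB

Convert to linear (a loss of L dB is a gain of −L dB): F_i = 10^(NF_i/10), G_i = 10^(G_i,dB/10)
  Stage 1: F_1 = 10^(2.20/10) = 1.660, G_1 = 10^(−2.20/10) = 0.6026
  Stage 2: F_2 = 10^(3.25/10) = 2.113, G_2 = 10^(15.3/10) = 33.88
Friis cascade:
  F = 1.660 + (2.113 − 1)/0.6026 = 3.508
NF = 10 log₁₀(3.508) = 5.45 dB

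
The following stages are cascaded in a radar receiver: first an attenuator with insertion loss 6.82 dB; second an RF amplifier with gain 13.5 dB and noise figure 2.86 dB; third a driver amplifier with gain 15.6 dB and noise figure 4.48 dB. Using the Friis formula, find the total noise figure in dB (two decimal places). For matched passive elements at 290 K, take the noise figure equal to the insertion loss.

Convert to linear (a loss of L dB is a gain of −L dB): F_i = 10^(NF_i/10), G_i = 10^(G_i,dB/10)
  Stage 1: F_1 = 10^(6.82/10) = 4.808, G_1 = 10^(−6.82/10) = 0.2080
  Stage 2: F_2 = 10^(2.86/10) = 1.932, G_2 = 10^(13.5/10) = 22.39
  Stage 3: F_3 = 10^(4.48/10) = 2.805, G_3 = 10^(15.6/10) = 36.31
Friis cascade:
  F = 4.808 + (1.932 − 1)/0.2080 + (2.805 − 1)/4.656 = 9.677
NF = 10 log₁₀(9.677) = 9.86 dB

9.86 dB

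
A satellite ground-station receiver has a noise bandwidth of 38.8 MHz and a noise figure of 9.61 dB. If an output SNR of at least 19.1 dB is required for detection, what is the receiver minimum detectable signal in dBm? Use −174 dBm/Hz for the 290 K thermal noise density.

Sensitivity = −174 + 10 log₁₀(B) + NF + SNR_min
= −174 + 75.89 + 9.61 + 19.1
= −69.40 dBm → −69.4 dBm

−69.4 dBm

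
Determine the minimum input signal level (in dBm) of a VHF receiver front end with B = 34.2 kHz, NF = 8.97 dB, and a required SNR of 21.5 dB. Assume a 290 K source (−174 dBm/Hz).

Sensitivity = −174 + 10 log₁₀(B) + NF + SNR_min
= −174 + 45.34 + 8.97 + 21.5
= −98.19 dBm → −98.2 dBm

−98.2 dBm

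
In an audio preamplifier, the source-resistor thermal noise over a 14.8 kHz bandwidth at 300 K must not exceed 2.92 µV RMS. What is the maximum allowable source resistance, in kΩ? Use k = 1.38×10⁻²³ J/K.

34.8 kΩ

Johnson–Nyquist: V_n = √(4kTRB) ⇒ R = V_n² / (4kTB)
4kTB = 4 × 1.38×10⁻²³ × 300 × 1.48×10⁴ = 2.45×10⁻¹⁶
R = (2.92×10⁻⁶)² / 2.45×10⁻¹⁶ = 3.48×10⁴ Ω = 34.8 kΩ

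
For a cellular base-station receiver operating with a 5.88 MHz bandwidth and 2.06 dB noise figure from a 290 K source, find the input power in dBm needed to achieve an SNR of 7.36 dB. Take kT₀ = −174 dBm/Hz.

Sensitivity = −174 + 10 log₁₀(B) + NF + SNR_min
= −174 + 67.69 + 2.06 + 7.36
= −96.89 dBm → −96.9 dBm

−96.9 dBm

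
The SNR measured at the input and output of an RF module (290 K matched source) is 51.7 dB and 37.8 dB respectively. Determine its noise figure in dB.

NF (dB) = SNR_in(dB) − SNR_out(dB) when the source is at T₀
NF = 51.7 − 37.8 = 13.9 dB

13.9 dB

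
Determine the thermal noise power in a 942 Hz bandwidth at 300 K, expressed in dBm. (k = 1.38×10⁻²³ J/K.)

P_n = kTB = 1.38×10⁻²³ × 300 × 9.42×10² = 3.90×10⁻¹⁸ W
In dBm: 10 log₁₀(3.90×10⁻¹⁸ / 10⁻³) = −144.1 dBm

−144.1 dBm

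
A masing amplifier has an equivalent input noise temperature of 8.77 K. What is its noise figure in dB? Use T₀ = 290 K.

F = 1 + T_e/T₀ = 1 + 8.77/290 = 1.03024
NF = 10 log₁₀(1.03024) = 0.129 dB

0.129 dB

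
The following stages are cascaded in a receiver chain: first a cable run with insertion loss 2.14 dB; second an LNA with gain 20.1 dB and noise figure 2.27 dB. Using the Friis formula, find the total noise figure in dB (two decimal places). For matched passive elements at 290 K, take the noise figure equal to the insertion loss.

4.41 dB

Convert to linear (a loss of L dB is a gain of −L dB): F_i = 10^(NF_i/10), G_i = 10^(G_i,dB/10)
  Stage 1: F_1 = 10^(2.14/10) = 1.637, G_1 = 10^(−2.14/10) = 0.6109
  Stage 2: F_2 = 10^(2.27/10) = 1.687, G_2 = 10^(20.1/10) = 102.3
Friis cascade:
  F = 1.637 + (1.687 − 1)/0.6109 = 2.761
NF = 10 log₁₀(2.761) = 4.41 dB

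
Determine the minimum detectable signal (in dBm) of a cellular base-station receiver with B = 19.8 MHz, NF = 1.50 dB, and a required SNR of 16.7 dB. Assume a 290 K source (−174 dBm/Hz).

Sensitivity = −174 + 10 log₁₀(B) + NF + SNR_min
= −174 + 72.97 + 1.50 + 16.7
= −82.83 dBm → −82.8 dBm

−82.8 dBm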